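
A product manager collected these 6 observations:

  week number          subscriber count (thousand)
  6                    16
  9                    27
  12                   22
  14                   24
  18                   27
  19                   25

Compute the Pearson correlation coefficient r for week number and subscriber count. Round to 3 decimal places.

0.640

n = 6, Σx = 78, Σy = 141, Σxy = 1900, Σx² = 1142, Σy² = 3399
Sxx = Σx² − (Σx)²/n = 1142 − 1014 = 128
Sxy = Σxy − (Σx)(Σy)/n = 1900 − 1833 = 67
Syy = Σy² − (Σy)²/n = 3399 − 3313.5 = 85.5
r = Sxy/√(Sxx·Syy) = 67/√(10944) = 67/104.613575 = 0.640452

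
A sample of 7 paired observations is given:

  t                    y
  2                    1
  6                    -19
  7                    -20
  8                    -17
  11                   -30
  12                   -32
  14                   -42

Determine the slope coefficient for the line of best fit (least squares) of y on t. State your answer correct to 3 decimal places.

-3.281

n = 7, Σx = 60, Σy = -159, Σxy = -1690, Σx² = 614
Sxx = Σx² − (Σx)²/n = 614 − 514.285714 = 99.714286
Sxy = Σxy − (Σx)(Σy)/n = -1690 − (-1362.857143) = -327.142857
b = Sxy/Sxx = -327.142857/99.714286 = -3.280802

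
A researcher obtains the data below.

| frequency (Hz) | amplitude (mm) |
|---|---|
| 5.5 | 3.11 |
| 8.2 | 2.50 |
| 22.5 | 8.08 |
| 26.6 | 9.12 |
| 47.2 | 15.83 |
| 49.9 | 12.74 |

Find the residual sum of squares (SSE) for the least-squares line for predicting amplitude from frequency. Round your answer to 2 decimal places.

n = 6, Σx = 159.9, Σy = 51.38, Σxy = 1844.899, Σx² = 6029.15, Σy² = 577.2794
Sxx = Σx² − (Σx)²/n = 6029.15 − 4261.335 = 1767.815
Sxy = Σxy − (Σx)(Σy)/n = 1844.899 − 1369.277 = 475.622
Syy = Σy² − (Σy)²/n = 577.2794 − 439.984067 = 137.295333
b = Sxy/Sxx = 475.622/1767.815 = 0.269045
SSE = Syy − b·Sxy = 137.295333 − 0.269045·475.622 = 9.331555

9.33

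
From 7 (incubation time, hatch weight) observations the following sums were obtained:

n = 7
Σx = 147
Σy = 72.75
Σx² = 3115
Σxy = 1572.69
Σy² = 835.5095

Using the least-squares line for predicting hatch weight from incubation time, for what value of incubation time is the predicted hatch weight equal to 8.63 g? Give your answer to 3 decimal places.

19.902

Sxx = Σx² − (Σx)²/n = 3115 − 3087 = 28
Sxy = Σxy − (Σx)(Σy)/n = 1572.69 − 1527.75 = 44.94
b = Sxy/Sxx = 44.94/28 = 1.605
a = ȳ − b·x̄ = 10.392857 − 1.605·21 = -23.312143
Set a + b·x = 8.63: x = (8.63 − (-23.312143)) / 1.605 = 19.901647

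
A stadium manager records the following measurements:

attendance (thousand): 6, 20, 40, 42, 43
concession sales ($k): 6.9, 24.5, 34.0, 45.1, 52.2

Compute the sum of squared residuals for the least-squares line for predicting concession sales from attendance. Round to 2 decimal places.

n = 5, Σx = 151, Σy = 162.7, Σxy = 6030.2, Σx² = 5649, Σy² = 6562.71
Sxx = Σx² − (Σx)²/n = 5649 − 4560.2 = 1088.8
Sxy = Σxy − (Σx)(Σy)/n = 6030.2 − 4913.54 = 1116.66
Syy = Σy² − (Σy)²/n = 6562.71 − 5294.258 = 1268.452
b = Sxy/Sxx = 1116.66/1088.8 = 1.025588
SSE = Syy − b·Sxy = 1268.452 − 1.025588·1116.66 = 123.219124

123.22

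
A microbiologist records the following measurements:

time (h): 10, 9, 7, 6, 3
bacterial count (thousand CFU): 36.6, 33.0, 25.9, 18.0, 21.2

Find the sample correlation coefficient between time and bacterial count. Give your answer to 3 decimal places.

0.853

n = 5, Σx = 35, Σy = 134.7, Σxy = 1015.9, Σx² = 275, Σy² = 3872.81
Sxx = Σx² − (Σx)²/n = 275 − 245 = 30
Sxy = Σxy − (Σx)(Σy)/n = 1015.9 − 942.9 = 73
Syy = Σy² − (Σy)²/n = 3872.81 − 3628.818 = 243.992
r = Sxy/√(Sxx·Syy) = 73/√(7319.76) = 73/85.555596 = 0.853246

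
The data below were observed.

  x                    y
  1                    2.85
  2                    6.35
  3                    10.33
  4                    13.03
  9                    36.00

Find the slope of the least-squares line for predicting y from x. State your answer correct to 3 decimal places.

n = 5, Σx = 19, Σy = 68.56, Σxy = 422.66, Σx² = 111
Sxx = Σx² − (Σx)²/n = 111 − 72.2 = 38.8
Sxy = Σxy − (Σx)(Σy)/n = 422.66 − 260.528 = 162.132
b = Sxy/Sxx = 162.132/38.8 = 4.178660

4.179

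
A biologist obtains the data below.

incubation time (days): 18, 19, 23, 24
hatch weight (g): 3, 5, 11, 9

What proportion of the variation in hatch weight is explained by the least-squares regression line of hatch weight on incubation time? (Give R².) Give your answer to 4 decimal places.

n = 4, Σx = 84, Σy = 28, Σxy = 618, Σx² = 1790, Σy² = 236
Sxx = Σx² − (Σx)²/n = 1790 − 1764 = 26
Sxy = Σxy − (Σx)(Σy)/n = 618 − 588 = 30
Syy = Σy² − (Σy)²/n = 236 − 196 = 40
R² = Sxy²/(Sxx·Syy) = (30)²/(26·40) = 0.865385

0.8654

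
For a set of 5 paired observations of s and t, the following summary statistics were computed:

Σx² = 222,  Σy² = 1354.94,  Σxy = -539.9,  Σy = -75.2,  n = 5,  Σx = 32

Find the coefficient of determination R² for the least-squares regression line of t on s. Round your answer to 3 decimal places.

Sxx = Σx² − (Σx)²/n = 222 − 204.8 = 17.2
Sxy = Σxy − (Σx)(Σy)/n = -539.9 − (-481.28) = -58.62
Syy = Σy² − (Σy)²/n = 1354.94 − 1131.008 = 223.932
R² = Sxy²/(Sxx·Syy) = (-58.62)²/(17.2·223.932) = 0.892169

0.892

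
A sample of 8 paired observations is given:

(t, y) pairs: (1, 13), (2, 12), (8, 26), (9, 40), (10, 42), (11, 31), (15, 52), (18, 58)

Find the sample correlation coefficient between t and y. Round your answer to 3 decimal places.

0.956

n = 8, Σx = 74, Σy = 274, Σxy = 3190, Σx² = 920, Σy² = 11382
Sxx = Σx² − (Σx)²/n = 920 − 684.5 = 235.5
Sxy = Σxy − (Σx)(Σy)/n = 3190 − 2534.5 = 655.5
Syy = Σy² − (Σy)²/n = 11382 − 9384.5 = 1997.5
r = Sxy/√(Sxx·Syy) = 655.5/√(470411.25) = 655.5/685.865329 = 0.955727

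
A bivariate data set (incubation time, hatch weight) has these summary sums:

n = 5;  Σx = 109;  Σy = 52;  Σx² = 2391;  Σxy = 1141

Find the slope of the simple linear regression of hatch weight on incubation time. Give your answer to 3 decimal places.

0.500

Sxx = Σx² − (Σx)²/n = 2391 − 2376.2 = 14.8
Sxy = Σxy − (Σx)(Σy)/n = 1141 − 1133.6 = 7.4
b = Sxy/Sxx = 7.4/14.8 = 0.5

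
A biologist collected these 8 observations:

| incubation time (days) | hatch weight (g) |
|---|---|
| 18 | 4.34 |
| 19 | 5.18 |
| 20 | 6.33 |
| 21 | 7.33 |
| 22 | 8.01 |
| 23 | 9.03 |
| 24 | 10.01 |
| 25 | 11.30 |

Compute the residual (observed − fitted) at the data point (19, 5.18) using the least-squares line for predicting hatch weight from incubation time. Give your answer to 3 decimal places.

-0.081

n = 8, Σx = 172, Σy = 61.53, Σxy = 1363.72, Σx² = 3740
Sxx = Σx² − (Σx)²/n = 3740 − 3698 = 42
Sxy = Σxy − (Σx)(Σy)/n = 1363.72 − 1322.895 = 40.825
b = Sxy/Sxx = 40.825/42 = 0.972024
a = ȳ − b·x̄ = 7.69125 − 0.972024·21.5 = -13.207262
ŷ(19) = -13.207262 + 0.972024·19 = 5.261190
residual = y − ŷ = 5.18 − 5.261190 = -0.081190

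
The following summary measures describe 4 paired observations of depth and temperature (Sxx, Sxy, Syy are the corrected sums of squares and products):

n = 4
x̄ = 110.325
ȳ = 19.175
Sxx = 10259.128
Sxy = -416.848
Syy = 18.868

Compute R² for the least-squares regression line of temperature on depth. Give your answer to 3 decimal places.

0.898

R² = Sxy²/(Sxx·Syy) = (-416.848)²/(10259.128·18.868) = 0.897675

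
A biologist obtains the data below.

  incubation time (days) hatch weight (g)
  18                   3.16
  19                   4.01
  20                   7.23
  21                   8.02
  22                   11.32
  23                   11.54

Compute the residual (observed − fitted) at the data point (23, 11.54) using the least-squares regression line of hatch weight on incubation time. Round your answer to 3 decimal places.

-0.622

n = 6, Σx = 123, Σy = 45.28, Σxy = 960.55, Σx² = 2539
Sxx = Σx² − (Σx)²/n = 2539 − 2521.5 = 17.5
Sxy = Σxy − (Σx)(Σy)/n = 960.55 − 928.24 = 32.31
b = Sxy/Sxx = 32.31/17.5 = 1.846286
a = ȳ − b·x̄ = 7.546667 − 1.846286·20.5 = -30.302190
ŷ(23) = -30.302190 + 1.846286·23 = 12.162381
residual = y − ŷ = 11.54 − 12.162381 = -0.622381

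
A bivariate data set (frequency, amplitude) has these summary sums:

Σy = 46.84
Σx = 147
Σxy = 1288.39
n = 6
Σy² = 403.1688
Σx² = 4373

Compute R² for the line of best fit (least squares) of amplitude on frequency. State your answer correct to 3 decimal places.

0.685

Sxx = Σx² − (Σx)²/n = 4373 − 3601.5 = 771.5
Sxy = Σxy − (Σx)(Σy)/n = 1288.39 − 1147.58 = 140.81
Syy = Σy² − (Σy)²/n = 403.1688 − 365.664267 = 37.504533
R² = Sxy²/(Sxx·Syy) = (140.81)²/(771.5·37.504533) = 0.685247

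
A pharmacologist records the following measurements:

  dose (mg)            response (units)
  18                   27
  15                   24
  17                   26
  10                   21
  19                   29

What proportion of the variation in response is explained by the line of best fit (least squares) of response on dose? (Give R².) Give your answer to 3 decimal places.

0.951

n = 5, Σx = 79, Σy = 127, Σxy = 2049, Σx² = 1299, Σy² = 3263
Sxx = Σx² − (Σx)²/n = 1299 − 1248.2 = 50.8
Sxy = Σxy − (Σx)(Σy)/n = 2049 − 2006.6 = 42.4
Syy = Σy² − (Σy)²/n = 3263 − 3225.8 = 37.2
R² = Sxy²/(Sxx·Syy) = (42.4)²/(50.8·37.2) = 0.951317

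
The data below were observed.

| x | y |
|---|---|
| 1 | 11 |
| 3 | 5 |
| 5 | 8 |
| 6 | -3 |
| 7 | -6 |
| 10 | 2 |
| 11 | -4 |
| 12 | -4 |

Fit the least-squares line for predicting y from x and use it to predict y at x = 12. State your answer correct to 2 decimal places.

-5.01

n = 8, Σx = 55, Σy = 9, Σxy = -66, Σx² = 485
Sxx = Σx² − (Σx)²/n = 485 − 378.125 = 106.875
Sxy = Σxy − (Σx)(Σy)/n = -66 − 61.875 = -127.875
b = Sxy/Sxx = -127.875/106.875 = -1.196491
a = ȳ − b·x̄ = 1.125 − (-1.196491)·6.875 = 9.350877
ŷ(12) = a + b·12 = 9.350877 + (-1.196491)·12 = -5.007018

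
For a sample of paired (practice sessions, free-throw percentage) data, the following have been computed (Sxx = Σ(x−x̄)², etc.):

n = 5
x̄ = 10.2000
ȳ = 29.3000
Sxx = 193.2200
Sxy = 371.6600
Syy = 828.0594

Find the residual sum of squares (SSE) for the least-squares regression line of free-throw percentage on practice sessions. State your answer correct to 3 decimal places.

b = Sxy/Sxx = 371.66/193.22 = 1.923507
SSE = Syy − b·Sxy = 828.0594 − 1.923507·371.66 = 113.168832

113.169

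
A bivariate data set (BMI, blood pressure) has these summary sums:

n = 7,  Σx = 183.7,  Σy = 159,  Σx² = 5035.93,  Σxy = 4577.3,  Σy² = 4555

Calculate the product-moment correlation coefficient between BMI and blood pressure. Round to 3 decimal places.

Sxx = Σx² − (Σx)²/n = 5035.93 − 4820.812857 = 215.117143
Sxy = Σxy − (Σx)(Σy)/n = 4577.3 − 4172.614286 = 404.685714
Syy = Σy² − (Σy)²/n = 4555 − 3611.571429 = 943.428571
r = Sxy/√(Sxx·Syy) = 404.685714/√(202947.658776) = 404.685714/450.497124 = 0.898309

0.898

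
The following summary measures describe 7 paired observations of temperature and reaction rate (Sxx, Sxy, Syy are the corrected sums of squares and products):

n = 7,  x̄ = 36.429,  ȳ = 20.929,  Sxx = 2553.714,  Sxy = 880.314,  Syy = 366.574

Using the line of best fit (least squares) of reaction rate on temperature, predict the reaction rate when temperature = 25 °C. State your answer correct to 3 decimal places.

b = Sxy/Sxx = 880.314/2553.714 = 0.344719
a = ȳ − b·x̄ = 20.929 − 0.344719·36.429 = 8.371228
ŷ(25) = a + b·25 = 8.371228 + 0.344719·25 = 16.989205

16.989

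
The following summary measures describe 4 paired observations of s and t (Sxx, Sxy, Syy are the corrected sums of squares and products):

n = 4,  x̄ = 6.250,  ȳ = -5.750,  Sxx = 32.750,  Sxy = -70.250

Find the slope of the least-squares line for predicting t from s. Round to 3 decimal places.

-2.145

b = Sxy/Sxx = -70.25/32.75 = -2.145038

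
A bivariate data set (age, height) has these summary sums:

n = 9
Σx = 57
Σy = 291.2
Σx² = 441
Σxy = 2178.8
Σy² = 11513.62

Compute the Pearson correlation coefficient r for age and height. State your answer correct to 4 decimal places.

0.8178

Sxx = Σx² − (Σx)²/n = 441 − 361 = 80
Sxy = Σxy − (Σx)(Σy)/n = 2178.8 − 1844.266667 = 334.533333
Syy = Σy² − (Σy)²/n = 11513.62 − 9421.937778 = 2091.682222
r = Sxy/√(Sxx·Syy) = 334.533333/√(167334.577778) = 334.533333/409.065493 = 0.817799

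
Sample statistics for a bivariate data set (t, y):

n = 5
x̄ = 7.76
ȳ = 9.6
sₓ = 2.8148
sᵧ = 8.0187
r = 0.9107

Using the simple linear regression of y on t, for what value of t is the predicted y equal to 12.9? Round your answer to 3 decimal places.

b = r · sᵧ/sₓ = 0.9107 · 8.0187/2.8148 = 2.594369
a = ȳ − b·x̄ = 9.6 − 2.594369·7.76 = -10.532304
Set a + b·x = 12.9: x = (12.9 − (-10.532304)) / 2.594369 = 9.031986

9.032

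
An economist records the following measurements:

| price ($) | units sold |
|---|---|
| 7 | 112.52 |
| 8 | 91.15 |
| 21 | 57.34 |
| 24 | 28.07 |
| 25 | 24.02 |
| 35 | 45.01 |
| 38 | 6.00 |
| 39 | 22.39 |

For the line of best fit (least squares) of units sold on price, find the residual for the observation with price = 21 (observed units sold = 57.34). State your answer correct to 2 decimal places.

n = 8, Σx = 197, Σy = 386.5, Σxy = 6671.72, Σx² = 5945
Sxx = Σx² − (Σx)²/n = 5945 − 4851.125 = 1093.875
Sxy = Σxy − (Σx)(Σy)/n = 6671.72 − 9517.5625 = -2845.8425
b = Sxy/Sxx = -2845.8425/1093.875 = -2.601616
a = ȳ − b·x̄ = 48.3125 − (-2.601616)·24.625 = 112.377289
ŷ(21) = 112.377289 + (-2.601616)·21 = 57.743357
residual = y − ŷ = 57.34 − 57.743357 = -0.403357

-0.40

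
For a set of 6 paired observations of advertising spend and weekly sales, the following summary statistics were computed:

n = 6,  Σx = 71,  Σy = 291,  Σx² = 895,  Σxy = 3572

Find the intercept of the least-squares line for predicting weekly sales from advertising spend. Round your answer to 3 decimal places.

Sxx = Σx² − (Σx)²/n = 895 − 840.166667 = 54.833333
Sxy = Σxy − (Σx)(Σy)/n = 3572 − 3443.5 = 128.5
b = Sxy/Sxx = 128.5/54.833333 = 2.343465
a = ȳ − b·x̄ = 48.5 − 2.343465·11.833333 = 20.768997

20.769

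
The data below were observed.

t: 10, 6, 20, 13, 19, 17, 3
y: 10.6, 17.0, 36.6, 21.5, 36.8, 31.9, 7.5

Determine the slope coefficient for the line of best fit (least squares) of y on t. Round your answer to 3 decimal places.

n = 7, Σx = 88, Σy = 161.9, Σxy = 2483.5, Σx² = 1364
Sxx = Σx² − (Σx)²/n = 1364 − 1106.285714 = 257.714286
Sxy = Σxy − (Σx)(Σy)/n = 2483.5 − 2035.314286 = 448.185714
b = Sxy/Sxx = 448.185714/257.714286 = 1.739080

1.739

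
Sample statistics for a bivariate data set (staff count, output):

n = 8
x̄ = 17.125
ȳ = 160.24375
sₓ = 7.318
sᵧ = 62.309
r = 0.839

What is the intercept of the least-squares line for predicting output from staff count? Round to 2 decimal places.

b = r · sᵧ/sₓ = 0.839 · 62.309/7.318 = 7.143653
a = ȳ − b·x̄ = 160.24375 − 7.143653·17.125 = 37.908696

37.91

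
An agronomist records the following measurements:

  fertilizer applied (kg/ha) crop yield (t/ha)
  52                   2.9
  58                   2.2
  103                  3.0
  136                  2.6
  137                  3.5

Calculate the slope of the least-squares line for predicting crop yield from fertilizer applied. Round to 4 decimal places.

0.0060

n = 5, Σx = 486, Σy = 14.2, Σxy = 1420.5, Σx² = 53942
Sxx = Σx² − (Σx)²/n = 53942 − 47239.2 = 6702.8
Sxy = Σxy − (Σx)(Σy)/n = 1420.5 − 1380.24 = 40.26
b = Sxy/Sxx = 40.26/6702.8 = 0.006006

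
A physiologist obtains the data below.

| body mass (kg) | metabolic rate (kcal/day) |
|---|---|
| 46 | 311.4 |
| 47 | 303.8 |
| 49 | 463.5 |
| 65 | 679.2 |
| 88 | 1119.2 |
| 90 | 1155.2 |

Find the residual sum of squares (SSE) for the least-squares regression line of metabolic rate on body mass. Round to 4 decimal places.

n = 6, Σx = 385, Σy = 4032.3, Σxy = 297920.1, Σx² = 26795, Σy² = 3452504.97
Sxx = Σx² − (Σx)²/n = 26795 − 24704.166667 = 2090.833333
Sxy = Σxy − (Σx)(Σy)/n = 297920.1 − 258739.25 = 39180.85
Syy = Σy² − (Σy)²/n = 3452504.97 − 2709907.215 = 742597.755
b = Sxy/Sxx = 39180.85/2090.833333 = 18.739346
SSE = Syy − b·Sxy = 742597.755 − 18.739346·39180.85 = 8374.236440

8374.2364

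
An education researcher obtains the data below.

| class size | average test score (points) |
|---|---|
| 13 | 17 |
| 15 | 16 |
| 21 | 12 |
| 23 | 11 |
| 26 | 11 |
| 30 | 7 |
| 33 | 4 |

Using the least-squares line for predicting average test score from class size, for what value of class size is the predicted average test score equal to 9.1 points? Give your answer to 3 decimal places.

n = 7, Σx = 161, Σy = 78, Σxy = 1594, Σx² = 4029
Sxx = Σx² − (Σx)²/n = 4029 − 3703 = 326
Sxy = Σxy − (Σx)(Σy)/n = 1594 − 1794 = -200
b = Sxy/Sxx = -200/326 = -0.613497
a = ȳ − b·x̄ = 11.142857 − (-0.613497)·23 = 25.253287
Set a + b·x = 9.1: x = (9.1 − 25.253287) / (-0.613497) = 26.329857

26.330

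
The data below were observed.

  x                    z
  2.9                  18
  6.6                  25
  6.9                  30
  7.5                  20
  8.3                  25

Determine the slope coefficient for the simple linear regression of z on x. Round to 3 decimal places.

1.255

n = 5, Σx = 32.2, Σy = 118, Σxy = 781.7, Σx² = 224.72
Sxx = Σx² − (Σx)²/n = 224.72 − 207.368 = 17.352
Sxy = Σxy − (Σx)(Σy)/n = 781.7 − 759.92 = 21.78
b = Sxy/Sxx = 21.78/17.352 = 1.255187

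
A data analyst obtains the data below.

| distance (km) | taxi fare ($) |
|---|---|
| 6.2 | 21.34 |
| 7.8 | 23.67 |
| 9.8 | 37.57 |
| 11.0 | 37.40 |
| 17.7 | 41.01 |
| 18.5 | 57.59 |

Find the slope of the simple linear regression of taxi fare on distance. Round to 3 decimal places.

2.288

n = 6, Σx = 71, Σy = 218.58, Σxy = 2887.812, Σx² = 971.86
Sxx = Σx² − (Σx)²/n = 971.86 − 840.166667 = 131.693333
Sxy = Σxy − (Σx)(Σy)/n = 2887.812 − 2586.53 = 301.282
b = Sxy/Sxx = 301.282/131.693333 = 2.287754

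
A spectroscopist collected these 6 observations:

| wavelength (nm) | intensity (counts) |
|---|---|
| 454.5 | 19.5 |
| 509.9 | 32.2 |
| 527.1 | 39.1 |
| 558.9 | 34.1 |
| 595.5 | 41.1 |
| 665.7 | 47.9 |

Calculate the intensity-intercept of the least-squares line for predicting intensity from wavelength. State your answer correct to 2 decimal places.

-31.43

n = 6, Σx = 3311.6, Σy = 213.9, Σxy = 121311.71, Σx² = 1854548.62
Sxx = Σx² − (Σx)²/n = 1854548.62 − 1827782.426667 = 26766.193333
Sxy = Σxy − (Σx)(Σy)/n = 121311.71 − 118058.54 = 3253.17
b = Sxy/Sxx = 3253.17/26766.193333 = 0.121540
a = ȳ − b·x̄ = 35.65 − 0.121540·551.933333 = -31.432119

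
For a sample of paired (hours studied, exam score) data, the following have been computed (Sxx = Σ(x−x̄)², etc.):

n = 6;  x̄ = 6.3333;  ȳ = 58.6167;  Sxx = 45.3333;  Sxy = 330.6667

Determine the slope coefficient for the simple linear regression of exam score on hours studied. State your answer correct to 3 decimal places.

b = Sxy/Sxx = 330.6667/45.3333 = 7.294124

7.294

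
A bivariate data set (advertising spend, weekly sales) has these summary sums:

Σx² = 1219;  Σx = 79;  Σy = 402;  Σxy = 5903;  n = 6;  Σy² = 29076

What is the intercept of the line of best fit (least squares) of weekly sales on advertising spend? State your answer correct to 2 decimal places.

Sxx = Σx² − (Σx)²/n = 1219 − 1040.166667 = 178.833333
Sxy = Σxy − (Σx)(Σy)/n = 5903 − 5293 = 610
b = Sxy/Sxx = 610/178.833333 = 3.410997
a = ȳ − b·x̄ = 67 − 3.410997·13.166667 = 22.088537

22.09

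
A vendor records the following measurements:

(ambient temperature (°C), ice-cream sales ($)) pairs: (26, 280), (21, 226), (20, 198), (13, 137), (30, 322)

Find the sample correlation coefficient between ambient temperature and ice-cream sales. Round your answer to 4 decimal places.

n = 5, Σx = 110, Σy = 1163, Σxy = 27427, Σx² = 2586, Σy² = 291133
Sxx = Σx² − (Σx)²/n = 2586 − 2420 = 166
Sxy = Σxy − (Σx)(Σy)/n = 27427 − 25586 = 1841
Syy = Σy² − (Σy)²/n = 291133 − 270513.8 = 20619.2
r = Sxy/√(Sxx·Syy) = 1841/√(3422787.2) = 1841/1850.077620 = 0.995093

0.9951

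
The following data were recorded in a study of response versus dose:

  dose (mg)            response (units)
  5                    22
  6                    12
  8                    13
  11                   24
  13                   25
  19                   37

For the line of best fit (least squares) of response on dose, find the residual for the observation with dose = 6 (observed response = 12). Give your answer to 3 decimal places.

-3.645

n = 6, Σx = 62, Σy = 133, Σxy = 1578, Σx² = 776
Sxx = Σx² − (Σx)²/n = 776 − 640.666667 = 135.333333
Sxy = Σxy − (Σx)(Σy)/n = 1578 − 1374.333333 = 203.666667
b = Sxy/Sxx = 203.666667/135.333333 = 1.504926
a = ȳ − b·x̄ = 22.166667 − 1.504926·10.333333 = 6.615764
ŷ(6) = 6.615764 + 1.504926·6 = 15.645320
residual = y − ŷ = 12 − 15.645320 = -3.645320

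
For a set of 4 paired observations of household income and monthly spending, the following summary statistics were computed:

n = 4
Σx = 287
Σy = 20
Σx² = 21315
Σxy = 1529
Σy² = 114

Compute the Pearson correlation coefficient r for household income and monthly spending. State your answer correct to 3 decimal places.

0.934

Sxx = Σx² − (Σx)²/n = 21315 − 20592.25 = 722.75
Sxy = Σxy − (Σx)(Σy)/n = 1529 − 1435 = 94
Syy = Σy² − (Σy)²/n = 114 − 100 = 14
r = Sxy/√(Sxx·Syy) = 94/√(10118.5) = 94/100.590755 = 0.934480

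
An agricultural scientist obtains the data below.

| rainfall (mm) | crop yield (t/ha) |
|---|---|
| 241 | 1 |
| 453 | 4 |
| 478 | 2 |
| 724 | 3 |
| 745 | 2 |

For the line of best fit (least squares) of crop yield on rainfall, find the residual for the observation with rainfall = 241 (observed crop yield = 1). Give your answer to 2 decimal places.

-0.86

n = 5, Σx = 2641, Σy = 12, Σxy = 6671, Σx² = 1570975
Sxx = Σx² − (Σx)²/n = 1570975 − 1394976.2 = 175998.8
Sxy = Σxy − (Σx)(Σy)/n = 6671 − 6338.4 = 332.6
b = Sxy/Sxx = 332.6/175998.8 = 0.001890
a = ȳ − b·x̄ = 2.4 − 0.001890·528.2 = 1.401815
ŷ(241) = 1.401815 + 0.001890·241 = 1.857254
residual = y − ŷ = 1 − 1.857254 = -0.857254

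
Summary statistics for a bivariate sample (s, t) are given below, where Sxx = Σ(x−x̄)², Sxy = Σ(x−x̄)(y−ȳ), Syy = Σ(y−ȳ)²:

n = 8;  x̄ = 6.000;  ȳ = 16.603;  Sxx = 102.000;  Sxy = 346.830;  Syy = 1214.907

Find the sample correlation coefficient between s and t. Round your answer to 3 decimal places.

0.985

r = Sxy/√(Sxx·Syy) = 346.83/√(123920.514) = 346.83/352.023457 = 0.985247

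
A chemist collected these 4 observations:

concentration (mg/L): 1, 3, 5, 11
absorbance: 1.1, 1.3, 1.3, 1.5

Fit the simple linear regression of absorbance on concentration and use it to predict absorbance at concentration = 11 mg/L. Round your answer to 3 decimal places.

n = 4, Σx = 20, Σy = 5.2, Σxy = 28, Σx² = 156
Sxx = Σx² − (Σx)²/n = 156 − 100 = 56
Sxy = Σxy − (Σx)(Σy)/n = 28 − 26 = 2
b = Sxy/Sxx = 2/56 = 0.035714
a = ȳ − b·x̄ = 1.3 − 0.035714·5 = 1.121429
ŷ(11) = a + b·11 = 1.121429 + 0.035714·11 = 1.514286

1.514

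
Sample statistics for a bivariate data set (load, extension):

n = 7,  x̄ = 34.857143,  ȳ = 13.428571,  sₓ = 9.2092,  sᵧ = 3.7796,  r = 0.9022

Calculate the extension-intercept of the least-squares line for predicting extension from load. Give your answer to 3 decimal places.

b = r · sᵧ/sₓ = 0.9022 · 3.7796/9.2092 = 0.370277
a = ȳ − b·x̄ = 13.428571 − 0.370277·34.857143 = 0.521772

0.522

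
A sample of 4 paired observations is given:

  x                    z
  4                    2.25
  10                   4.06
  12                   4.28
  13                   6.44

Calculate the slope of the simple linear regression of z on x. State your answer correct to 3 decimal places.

n = 4, Σx = 39, Σy = 17.03, Σxy = 184.68, Σx² = 429
Sxx = Σx² − (Σx)²/n = 429 − 380.25 = 48.75
Sxy = Σxy − (Σx)(Σy)/n = 184.68 − 166.0425 = 18.6375
b = Sxy/Sxx = 18.6375/48.75 = 0.382308

0.382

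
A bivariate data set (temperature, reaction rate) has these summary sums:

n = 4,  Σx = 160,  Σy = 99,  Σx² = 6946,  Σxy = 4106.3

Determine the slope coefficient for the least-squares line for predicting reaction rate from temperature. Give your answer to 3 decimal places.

0.268

Sxx = Σx² − (Σx)²/n = 6946 − 6400 = 546
Sxy = Σxy − (Σx)(Σy)/n = 4106.3 − 3960 = 146.3
b = Sxy/Sxx = 146.3/546 = 0.267949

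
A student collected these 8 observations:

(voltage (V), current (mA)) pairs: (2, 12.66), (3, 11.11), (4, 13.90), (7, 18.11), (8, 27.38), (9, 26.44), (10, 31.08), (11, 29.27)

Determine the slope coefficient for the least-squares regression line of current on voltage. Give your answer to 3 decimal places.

n = 8, Σx = 54, Σy = 169.95, Σxy = 1330.79, Σx² = 444
Sxx = Σx² − (Σx)²/n = 444 − 364.5 = 79.5
Sxy = Σxy − (Σx)(Σy)/n = 1330.79 − 1147.1625 = 183.6275
b = Sxy/Sxx = 183.6275/79.5 = 2.309780

2.310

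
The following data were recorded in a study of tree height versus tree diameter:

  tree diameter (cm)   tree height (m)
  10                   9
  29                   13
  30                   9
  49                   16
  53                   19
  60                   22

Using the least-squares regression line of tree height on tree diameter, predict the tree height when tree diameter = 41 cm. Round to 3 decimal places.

n = 6, Σx = 231, Σy = 88, Σxy = 3848, Σx² = 10651
Sxx = Σx² − (Σx)²/n = 10651 − 8893.5 = 1757.5
Sxy = Σxy − (Σx)(Σy)/n = 3848 − 3388 = 460
b = Sxy/Sxx = 460/1757.5 = 0.261735
a = ȳ − b·x̄ = 14.666667 − 0.261735·38.5 = 4.589853
ŷ(41) = a + b·41 = 4.589853 + 0.261735·41 = 15.321005

15.321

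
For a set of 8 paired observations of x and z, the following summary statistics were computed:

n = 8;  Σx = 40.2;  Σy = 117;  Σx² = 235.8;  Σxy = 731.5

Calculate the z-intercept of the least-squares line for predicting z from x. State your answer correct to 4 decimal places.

-6.7233

Sxx = Σx² − (Σx)²/n = 235.8 − 202.005 = 33.795
Sxy = Σxy − (Σx)(Σy)/n = 731.5 − 587.925 = 143.575
b = Sxy/Sxx = 143.575/33.795 = 4.248410
a = ȳ − b·x̄ = 14.625 − 4.248410·5.025 = -6.723258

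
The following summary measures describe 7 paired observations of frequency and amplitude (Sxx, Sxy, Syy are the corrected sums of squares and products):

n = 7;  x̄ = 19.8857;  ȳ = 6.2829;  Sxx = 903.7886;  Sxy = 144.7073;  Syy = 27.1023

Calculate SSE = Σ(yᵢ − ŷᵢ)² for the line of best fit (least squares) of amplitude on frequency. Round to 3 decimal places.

b = Sxy/Sxx = 144.7073/903.7886 = 0.160112
SSE = Syy − b·Sxy = 27.1023 − 0.160112·144.7073 = 3.932941

3.933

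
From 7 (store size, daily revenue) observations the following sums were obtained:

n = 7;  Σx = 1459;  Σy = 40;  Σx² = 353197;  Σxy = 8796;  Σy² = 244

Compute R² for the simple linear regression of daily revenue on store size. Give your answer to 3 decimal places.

0.278

Sxx = Σx² − (Σx)²/n = 353197 − 304097.285714 = 49099.714286
Sxy = Σxy − (Σx)(Σy)/n = 8796 − 8337.142857 = 458.857143
Syy = Σy² − (Σy)²/n = 244 − 228.571429 = 15.428571
R² = Sxy²/(Sxx·Syy) = (458.857143)²/(49099.714286·15.428571) = 0.277940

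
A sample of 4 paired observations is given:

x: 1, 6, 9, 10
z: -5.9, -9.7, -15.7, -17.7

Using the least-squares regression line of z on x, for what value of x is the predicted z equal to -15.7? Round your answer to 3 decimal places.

n = 4, Σx = 26, Σy = -49, Σxy = -382.4, Σx² = 218
Sxx = Σx² − (Σx)²/n = 218 − 169 = 49
Sxy = Σxy − (Σx)(Σy)/n = -382.4 − (-318.5) = -63.9
b = Sxy/Sxx = -63.9/49 = -1.304082
a = ȳ − b·x̄ = -12.25 − (-1.304082)·6.5 = -3.773469
Set a + b·x = -15.7: x = (-15.7 − (-3.773469)) / (-1.304082) = 9.145540

9.146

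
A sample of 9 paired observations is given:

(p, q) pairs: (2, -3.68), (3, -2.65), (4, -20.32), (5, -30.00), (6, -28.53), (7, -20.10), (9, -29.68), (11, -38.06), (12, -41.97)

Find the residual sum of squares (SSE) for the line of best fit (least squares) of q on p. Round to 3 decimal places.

340.114

n = 9, Σx = 59, Σy = -214.99, Σxy = -1747.89, Σx² = 485, Σy² = 6642.3851
Sxx = Σx² − (Σx)²/n = 485 − 386.777778 = 98.222222
Sxy = Σxy − (Σx)(Σy)/n = -1747.89 − (-1409.378889) = -338.511111
Syy = Σy² − (Σy)²/n = 6642.3851 − 5135.633344 = 1506.751756
b = Sxy/Sxx = -338.511111/98.222222 = -3.446380
SSE = Syy − b·Sxy = 1506.751756 − (-3.446380)·(-338.511111) = 340.113802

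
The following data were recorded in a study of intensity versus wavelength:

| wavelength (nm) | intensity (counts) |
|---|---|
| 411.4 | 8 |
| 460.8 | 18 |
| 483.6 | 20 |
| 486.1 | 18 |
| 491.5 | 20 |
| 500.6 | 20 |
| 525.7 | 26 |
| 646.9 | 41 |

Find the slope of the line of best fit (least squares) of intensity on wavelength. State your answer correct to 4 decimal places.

0.1368

n = 8, Σx = 4006.6, Σy = 171, Σxy = 90040.5, Σx² = 2038761.48
Sxx = Σx² − (Σx)²/n = 2038761.48 − 2006605.445 = 32156.035
Sxy = Σxy − (Σx)(Σy)/n = 90040.5 − 85641.075 = 4399.425
b = Sxy/Sxx = 4399.425/32156.035 = 0.136815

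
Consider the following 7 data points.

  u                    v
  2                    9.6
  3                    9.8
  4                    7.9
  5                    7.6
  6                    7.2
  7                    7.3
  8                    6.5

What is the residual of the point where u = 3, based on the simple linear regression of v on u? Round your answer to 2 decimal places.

0.74

n = 7, Σx = 35, Σy = 55.9, Σxy = 264.5, Σx² = 203
Sxx = Σx² − (Σx)²/n = 203 − 175 = 28
Sxy = Σxy − (Σx)(Σy)/n = 264.5 − 279.5 = -15
b = Sxy/Sxx = -15/28 = -0.535714
a = ȳ − b·x̄ = 7.985714 − (-0.535714)·5 = 10.664286
ŷ(3) = 10.664286 + (-0.535714)·3 = 9.057143
residual = y − ŷ = 9.8 − 9.057143 = 0.742857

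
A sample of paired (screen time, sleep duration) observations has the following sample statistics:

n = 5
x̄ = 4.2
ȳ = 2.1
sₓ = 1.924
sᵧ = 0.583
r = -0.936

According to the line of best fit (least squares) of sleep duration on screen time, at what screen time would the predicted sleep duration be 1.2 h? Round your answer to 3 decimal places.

b = r · sᵧ/sₓ = -0.936 · 0.583/1.924 = -0.283622
a = ȳ − b·x̄ = 2.1 − (-0.283622)·4.2 = 3.291211
Set a + b·x = 1.2: x = (1.2 − 3.291211) / (-0.283622) = 7.373242

7.373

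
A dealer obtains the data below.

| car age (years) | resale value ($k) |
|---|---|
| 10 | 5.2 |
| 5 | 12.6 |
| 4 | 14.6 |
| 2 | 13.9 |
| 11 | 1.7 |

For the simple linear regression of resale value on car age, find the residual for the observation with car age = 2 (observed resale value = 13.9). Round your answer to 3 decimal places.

n = 5, Σx = 32, Σy = 48, Σxy = 219.9, Σx² = 266
Sxx = Σx² − (Σx)²/n = 266 − 204.8 = 61.2
Sxy = Σxy − (Σx)(Σy)/n = 219.9 − 307.2 = -87.3
b = Sxy/Sxx = -87.3/61.2 = -1.426471
a = ȳ − b·x̄ = 9.6 − (-1.426471)·6.4 = 18.729412
ŷ(2) = 18.729412 + (-1.426471)·2 = 15.876471
residual = y − ŷ = 13.9 − 15.876471 = -1.976471

-1.976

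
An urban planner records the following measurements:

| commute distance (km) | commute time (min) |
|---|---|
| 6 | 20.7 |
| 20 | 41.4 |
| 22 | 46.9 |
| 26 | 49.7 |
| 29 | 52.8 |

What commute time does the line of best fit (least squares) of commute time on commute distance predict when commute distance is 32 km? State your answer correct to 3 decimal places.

58.593

n = 5, Σx = 103, Σy = 211.5, Σxy = 4807.4, Σx² = 2437
Sxx = Σx² − (Σx)²/n = 2437 − 2121.8 = 315.2
Sxy = Σxy − (Σx)(Σy)/n = 4807.4 − 4356.9 = 450.5
b = Sxy/Sxx = 450.5/315.2 = 1.429251
a = ȳ − b·x̄ = 42.3 − 1.429251·20.6 = 12.857424
ŷ(32) = a + b·32 = 12.857424 + 1.429251·32 = 58.593464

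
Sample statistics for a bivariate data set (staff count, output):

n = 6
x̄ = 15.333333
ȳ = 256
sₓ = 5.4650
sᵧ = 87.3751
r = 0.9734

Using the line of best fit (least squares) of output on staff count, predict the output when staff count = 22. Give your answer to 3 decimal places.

359.752

b = r · sᵧ/sₓ = 0.9734 · 87.3751/5.465 = 15.562840
a = ȳ − b·x̄ = 256 − 15.562840·15.333333 = 17.369787
ŷ(22) = a + b·22 = 17.369787 + 15.562840·22 = 359.752274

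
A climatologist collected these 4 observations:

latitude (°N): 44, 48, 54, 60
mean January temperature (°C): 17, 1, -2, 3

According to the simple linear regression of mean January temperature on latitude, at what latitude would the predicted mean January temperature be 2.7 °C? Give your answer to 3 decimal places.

54.227

n = 4, Σx = 206, Σy = 19, Σxy = 868, Σx² = 10756
Sxx = Σx² − (Σx)²/n = 10756 − 10609 = 147
Sxy = Σxy − (Σx)(Σy)/n = 868 − 978.5 = -110.5
b = Sxy/Sxx = -110.5/147 = -0.751701
a = ȳ − b·x̄ = 4.75 − (-0.751701)·51.5 = 43.462585
Set a + b·x = 2.7: x = (2.7 − 43.462585) / (-0.751701) = 54.227149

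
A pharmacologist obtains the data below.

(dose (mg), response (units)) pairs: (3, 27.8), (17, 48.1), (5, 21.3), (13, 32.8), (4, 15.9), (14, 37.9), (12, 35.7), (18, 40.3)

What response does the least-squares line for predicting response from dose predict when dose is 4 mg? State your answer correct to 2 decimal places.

21.86

n = 8, Σx = 86, Σy = 259.8, Σxy = 3182, Σx² = 1172
Sxx = Σx² − (Σx)²/n = 1172 − 924.5 = 247.5
Sxy = Σxy − (Σx)(Σy)/n = 3182 − 2792.85 = 389.15
b = Sxy/Sxx = 389.15/247.5 = 1.572323
a = ȳ − b·x̄ = 32.475 − 1.572323·10.75 = 15.572525
ŷ(4) = a + b·4 = 15.572525 + 1.572323·4 = 21.861818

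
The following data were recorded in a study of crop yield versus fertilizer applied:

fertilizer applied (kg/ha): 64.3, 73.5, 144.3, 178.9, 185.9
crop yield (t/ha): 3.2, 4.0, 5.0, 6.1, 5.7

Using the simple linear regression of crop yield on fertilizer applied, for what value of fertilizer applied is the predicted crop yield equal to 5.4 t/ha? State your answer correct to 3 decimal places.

n = 5, Σx = 646.9, Σy = 24, Σxy = 3372.18, Σx² = 96923.25
Sxx = Σx² − (Σx)²/n = 96923.25 − 83695.922 = 13227.328
Sxy = Σxy − (Σx)(Σy)/n = 3372.18 − 3105.12 = 267.06
b = Sxy/Sxx = 267.06/13227.328 = 0.020190
a = ȳ − b·x̄ = 4.8 − 0.020190·129.38 = 2.187815
Set a + b·x = 5.4: x = (5.4 − 2.187815) / 0.020190 = 159.097654

159.098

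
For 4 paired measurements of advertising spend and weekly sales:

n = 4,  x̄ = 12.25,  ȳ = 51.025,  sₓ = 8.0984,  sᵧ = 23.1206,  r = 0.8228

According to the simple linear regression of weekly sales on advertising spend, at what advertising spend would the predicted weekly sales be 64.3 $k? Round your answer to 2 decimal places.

17.90

b = r · sᵧ/sₓ = 0.8228 · 23.1206/8.0984 = 2.349060
a = ȳ − b·x̄ = 51.025 − 2.349060·12.25 = 22.249012
Set a + b·x = 64.3: x = (64.3 − 22.249012) / 2.349060 = 17.901196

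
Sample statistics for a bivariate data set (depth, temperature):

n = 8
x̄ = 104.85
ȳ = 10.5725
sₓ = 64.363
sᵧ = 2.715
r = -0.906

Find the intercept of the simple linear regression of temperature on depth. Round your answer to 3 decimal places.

14.580

b = r · sᵧ/sₓ = -0.906 · 2.715/64.363 = -0.038217
a = ȳ − b·x̄ = 10.5725 − (-0.038217)·104.85 = 14.579600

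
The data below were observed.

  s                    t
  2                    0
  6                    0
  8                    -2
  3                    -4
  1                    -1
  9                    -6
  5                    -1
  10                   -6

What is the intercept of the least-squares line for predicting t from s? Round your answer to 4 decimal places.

n = 8, Σx = 44, Σy = -20, Σxy = -148, Σx² = 320
Sxx = Σx² − (Σx)²/n = 320 − 242 = 78
Sxy = Σxy − (Σx)(Σy)/n = -148 − (-110) = -38
b = Sxy/Sxx = -38/78 = -0.487179
a = ȳ − b·x̄ = -2.5 − (-0.487179)·5.5 = 0.179487

0.1795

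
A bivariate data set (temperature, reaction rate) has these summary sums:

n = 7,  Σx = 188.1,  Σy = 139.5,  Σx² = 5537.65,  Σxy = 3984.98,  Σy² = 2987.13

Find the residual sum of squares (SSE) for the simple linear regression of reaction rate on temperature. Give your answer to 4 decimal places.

91.4072

Sxx = Σx² − (Σx)²/n = 5537.65 − 5054.515714 = 483.134286
Sxy = Σxy − (Σx)(Σy)/n = 3984.98 − 3748.564286 = 236.415714
Syy = Σy² − (Σy)²/n = 2987.13 − 2780.035714 = 207.094286
b = Sxy/Sxx = 236.415714/483.134286 = 0.489337
SSE = Syy − b·Sxy = 207.094286 − 0.489337·236.415714 = 91.407216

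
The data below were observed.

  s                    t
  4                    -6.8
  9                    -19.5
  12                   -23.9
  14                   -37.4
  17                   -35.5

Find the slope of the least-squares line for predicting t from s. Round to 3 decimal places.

-2.408

n = 5, Σx = 56, Σy = -123.1, Σxy = -1616.6, Σx² = 726
Sxx = Σx² − (Σx)²/n = 726 − 627.2 = 98.8
Sxy = Σxy − (Σx)(Σy)/n = -1616.6 − (-1378.72) = -237.88
b = Sxy/Sxx = -237.88/98.8 = -2.407692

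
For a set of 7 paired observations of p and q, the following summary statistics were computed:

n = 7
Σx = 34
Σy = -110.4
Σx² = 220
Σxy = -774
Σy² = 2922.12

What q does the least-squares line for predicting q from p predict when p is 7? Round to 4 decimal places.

-25.0594

Sxx = Σx² − (Σx)²/n = 220 − 165.142857 = 54.857143
Sxy = Σxy − (Σx)(Σy)/n = -774 − (-536.228571) = -237.771429
b = Sxy/Sxx = -237.771429/54.857143 = -4.334375
a = ȳ − b·x̄ = -15.771429 − (-4.334375)·4.857143 = 5.28125
ŷ(7) = a + b·7 = 5.28125 + (-4.334375)·7 = -25.059375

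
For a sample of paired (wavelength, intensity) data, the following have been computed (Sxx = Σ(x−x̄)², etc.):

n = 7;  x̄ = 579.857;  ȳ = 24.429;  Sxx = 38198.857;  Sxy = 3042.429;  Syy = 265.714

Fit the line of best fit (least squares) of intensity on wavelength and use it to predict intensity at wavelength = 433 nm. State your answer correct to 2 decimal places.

b = Sxy/Sxx = 3042.429/38198.857 = 0.079647
a = ȳ − b·x̄ = 24.429 − 0.079647·579.857 = -21.754941
ŷ(433) = a + b·433 = -21.754941 + 0.079647·433 = 12.732263

12.73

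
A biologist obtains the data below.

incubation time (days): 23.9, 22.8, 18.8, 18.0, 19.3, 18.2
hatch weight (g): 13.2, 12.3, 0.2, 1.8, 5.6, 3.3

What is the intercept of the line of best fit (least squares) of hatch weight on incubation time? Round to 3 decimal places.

n = 6, Σx = 121, Σy = 36.4, Σxy = 800.22, Σx² = 2472.22
Sxx = Σx² − (Σx)²/n = 2472.22 − 2440.166667 = 32.053333
Sxy = Σxy − (Σx)(Σy)/n = 800.22 − 734.066667 = 66.153333
b = Sxy/Sxx = 66.153333/32.053333 = 2.063852
a = ȳ − b·x̄ = 6.066667 − 2.063852·20.166667 = -35.554347

-35.554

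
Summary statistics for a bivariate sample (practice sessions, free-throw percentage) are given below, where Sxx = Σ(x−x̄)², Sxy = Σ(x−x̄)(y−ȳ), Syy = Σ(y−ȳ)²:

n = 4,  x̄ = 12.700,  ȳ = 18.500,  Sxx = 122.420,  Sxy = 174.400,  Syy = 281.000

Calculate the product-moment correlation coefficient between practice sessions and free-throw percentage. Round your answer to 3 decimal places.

0.940

r = Sxy/√(Sxx·Syy) = 174.4/√(34400.02) = 174.4/185.472424 = 0.940302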